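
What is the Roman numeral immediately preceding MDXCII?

MDXCII = 1592, so the previous integer is 1592 - 1 = 1591

MDXCI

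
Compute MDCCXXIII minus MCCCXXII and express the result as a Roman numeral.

MDCCXXIII = 1723
MCCCXXII = 1322
1723 - 1322 = 401

CDI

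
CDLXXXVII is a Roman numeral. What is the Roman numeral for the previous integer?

CDLXXXVII = 487; previous is 486

CDLXXXVI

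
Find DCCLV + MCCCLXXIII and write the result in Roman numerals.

DCCLV = 755
MCCCLXXIII = 1373
755 + 1373 = 2128

MMCXXVIII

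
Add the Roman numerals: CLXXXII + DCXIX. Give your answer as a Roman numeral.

CLXXXII = 182
DCXIX = 619
182 + 619 = 801

DCCCI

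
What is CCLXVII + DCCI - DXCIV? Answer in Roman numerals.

CCLXVII = 267, DCCI = 701, DXCIV = 594
267 + 701 = 968
968 - 594 = 374

CCCLXXIV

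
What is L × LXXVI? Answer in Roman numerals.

L = 50
LXXVI = 76
50 × 76 = 3800

MMMDCCC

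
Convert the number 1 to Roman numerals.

Convert 1 to Roman numerals:
  1 contains 1×1 (I)

I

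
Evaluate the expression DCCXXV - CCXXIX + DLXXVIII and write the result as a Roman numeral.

DCCXXV = 725, CCXXIX = 229, DLXXVIII = 578
725 - 229 = 496
496 + 578 = 1074

MLXXIV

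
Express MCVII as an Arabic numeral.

MCVII: M=1000, C=100, V=5, I=1, I=1
1000 + 100 + 5 + 1 + 1 = 1107

1107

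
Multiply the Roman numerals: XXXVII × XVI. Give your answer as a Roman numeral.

XXXVII = 37
XVI = 16
37 × 16 = 592

DXCII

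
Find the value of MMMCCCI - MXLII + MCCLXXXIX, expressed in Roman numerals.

MMMCCCI = 3301, MXLII = 1042, MCCLXXXIX = 1289
3301 - 1042 = 2259
2259 + 1289 = 3548

MMMDXLVIII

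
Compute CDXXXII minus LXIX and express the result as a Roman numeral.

CDXXXII = 432
LXIX = 69
432 - 69 = 363

CCCLXIII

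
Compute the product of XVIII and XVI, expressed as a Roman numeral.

XVIII = 18
XVI = 16
18 × 16 = 288

CCLXXXVIII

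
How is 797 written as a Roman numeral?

Convert 797 to Roman numerals:
  797 contains 1×500 (D)
  297 contains 2×100 (CC)
  97 contains 1×90 (XC)
  7 contains 1×5 (V)
  2 contains 2×1 (II)

DCCXCVII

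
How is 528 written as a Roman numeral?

Convert 528 to Roman numerals:
  528 contains 1×500 (D)
  28 contains 2×10 (XX)
  8 contains 1×5 (V)
  3 contains 3×1 (III)

DXXVIII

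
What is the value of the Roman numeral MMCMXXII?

MMCMXXII: M=1000, M=1000, CM=900, X=10, X=10, I=1, I=1
1000 + 1000 + 900 + 10 + 10 + 1 + 1 = 2922

2922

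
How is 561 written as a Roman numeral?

Convert 561 to Roman numerals:
  561 contains 1×500 (D)
  61 contains 1×50 (L)
  11 contains 1×10 (X)
  1 contains 1×1 (I)

DLXI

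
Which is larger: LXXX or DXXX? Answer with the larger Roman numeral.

LXXX = 80
DXXX = 530
530 is larger

DXXX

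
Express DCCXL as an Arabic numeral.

DCCXL: D=500, C=100, C=100, XL=40
500 + 100 + 100 + 40 = 740

740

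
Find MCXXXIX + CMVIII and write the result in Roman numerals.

MCXXXIX = 1139
CMVIII = 908
1139 + 908 = 2047

MMXLVII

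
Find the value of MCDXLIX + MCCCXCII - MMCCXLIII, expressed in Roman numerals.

MCDXLIX = 1449, MCCCXCII = 1392, MMCCXLIII = 2243
1449 + 1392 = 2841
2841 - 2243 = 598

DXCVIII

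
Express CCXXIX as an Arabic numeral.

CCXXIX: C=100, C=100, X=10, X=10, IX=9
100 + 100 + 10 + 10 + 9 = 229

229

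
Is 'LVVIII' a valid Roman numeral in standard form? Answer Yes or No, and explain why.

'LVVIII': V should not appear more than once

No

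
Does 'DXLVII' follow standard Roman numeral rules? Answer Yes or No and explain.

'DXLVII': Check the rules: uses only the symbols I, V, X, L, C, D, M; no symbol is repeated more than three times in a row; V, L and D each appear at most once; the only place a smaller symbol precedes a larger one is the allowed subtractive pair XL, the symbol right after such a pair (if any) is smaller than the pair's first symbol, and otherwise the values never increase from left to right. Value: D (500) + XL (40) + V (5) + I (1) + I (1) = 547. So it is a valid standard Roman numeral.

Yes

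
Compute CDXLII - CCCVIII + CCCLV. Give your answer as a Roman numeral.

CDXLII = 442, CCCVIII = 308, CCCLV = 355
442 - 308 = 134
134 + 355 = 489

CDLXXXIX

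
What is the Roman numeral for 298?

Convert 298 to Roman numerals:
  298 contains 2×100 (CC)
  98 contains 1×90 (XC)
  8 contains 1×5 (V)
  3 contains 3×1 (III)

CCXCVIII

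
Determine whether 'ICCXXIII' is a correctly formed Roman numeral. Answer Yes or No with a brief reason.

'ICCXXIII': Invalid subtractive combination: IC

No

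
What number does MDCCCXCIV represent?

MDCCCXCIV: M=1000, D=500, C=100, C=100, C=100, XC=90, IV=4
1000 + 500 + 100 + 100 + 100 + 90 + 4 = 1894

1894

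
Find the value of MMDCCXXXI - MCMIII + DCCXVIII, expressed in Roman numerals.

MMDCCXXXI = 2731, MCMIII = 1903, DCCXVIII = 718
2731 - 1903 = 828
828 + 718 = 1546

MDXLVI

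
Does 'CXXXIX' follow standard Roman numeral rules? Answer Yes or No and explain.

'CXXXIX': Check the rules: uses only the symbols I, V, X, L, C, D, M; no symbol is repeated more than three times in a row; V, L and D each appear at most once; the only place a smaller symbol precedes a larger one is the allowed subtractive pair IX, the symbol right after such a pair (if any) is smaller than the pair's first symbol, and otherwise the values never increase from left to right. Value: C (100) + X (10) + X (10) + X (10) + IX (9) = 139. So it is a valid standard Roman numeral.

Yes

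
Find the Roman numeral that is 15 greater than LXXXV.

LXXXV = 85
85 + 15 = 100

C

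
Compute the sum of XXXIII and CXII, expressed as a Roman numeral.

XXXIII = 33
CXII = 112
33 + 112 = 145

CXLV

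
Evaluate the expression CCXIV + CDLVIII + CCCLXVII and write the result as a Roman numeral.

CCXIV = 214, CDLVIII = 458, CCCLXVII = 367
214 + 458 = 672
672 + 367 = 1039

MXXXIX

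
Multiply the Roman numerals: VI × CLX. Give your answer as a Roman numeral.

VI = 6
CLX = 160
6 × 160 = 960

CMLX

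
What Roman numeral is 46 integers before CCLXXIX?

CCLXXIX = 279
279 - 46 = 233

CCXXXIII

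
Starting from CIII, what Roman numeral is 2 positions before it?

CIII = 103
103 - 2 = 101

CI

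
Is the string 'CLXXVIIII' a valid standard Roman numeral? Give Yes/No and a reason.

'CLXXVIIII': More than 3 consecutive I's

No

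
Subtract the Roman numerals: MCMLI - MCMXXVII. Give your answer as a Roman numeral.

MCMLI = 1951
MCMXXVII = 1927
1951 - 1927 = 24

XXIV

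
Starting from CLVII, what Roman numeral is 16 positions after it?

CLVII = 157
157 + 16 = 173

CLXXIII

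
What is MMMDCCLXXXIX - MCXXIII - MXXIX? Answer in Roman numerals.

MMMDCCLXXXIX = 3789, MCXXIII = 1123, MXXIX = 1029
3789 - 1123 = 2666
2666 - 1029 = 1637

MDCXXXVII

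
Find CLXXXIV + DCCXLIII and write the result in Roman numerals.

CLXXXIV = 184
DCCXLIII = 743
184 + 743 = 927

CMXXVII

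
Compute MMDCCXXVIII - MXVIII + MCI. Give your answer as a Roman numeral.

MMDCCXXVIII = 2728, MXVIII = 1018, MCI = 1101
2728 - 1018 = 1710
1710 + 1101 = 2811

MMDCCCXI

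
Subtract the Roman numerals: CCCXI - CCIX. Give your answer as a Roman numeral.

CCCXI = 311
CCIX = 209
311 - 209 = 102

CII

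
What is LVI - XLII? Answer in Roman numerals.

LVI = 56
XLII = 42
56 - 42 = 14

XIV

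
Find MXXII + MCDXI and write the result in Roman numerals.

MXXII = 1022
MCDXI = 1411
1022 + 1411 = 2433

MMCDXXXIII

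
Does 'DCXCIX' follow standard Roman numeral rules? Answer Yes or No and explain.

'DCXCIX': Check the rules: uses only the symbols I, V, X, L, C, D, M; no symbol is repeated more than three times in a row; V, L and D each appear at most once; the only places a smaller symbol precedes a larger one are the allowed subtractive pairs XC, IX, the symbol right after such a pair (if any) is smaller than the pair's first symbol, and otherwise the values never increase from left to right. Value: D (500) + C (100) + XC (90) + IX (9) = 699. So it is a valid standard Roman numeral.

Yes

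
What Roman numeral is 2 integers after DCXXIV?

DCXXIV = 624
624 + 2 = 626

DCXXVI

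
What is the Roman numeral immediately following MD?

MD = 1500; next is 1501

MDI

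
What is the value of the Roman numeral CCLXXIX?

CCLXXIX: C=100, C=100, L=50, X=10, X=10, IX=9
100 + 100 + 50 + 10 + 10 + 9 = 279

279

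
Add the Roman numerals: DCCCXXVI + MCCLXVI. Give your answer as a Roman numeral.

DCCCXXVI = 826
MCCLXVI = 1266
826 + 1266 = 2092

MMXCII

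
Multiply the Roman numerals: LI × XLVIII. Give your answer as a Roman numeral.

LI = 51
XLVIII = 48
51 × 48 = 2448

MMCDXLVIII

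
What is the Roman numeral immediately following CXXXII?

CXXXII = 132, so the next integer is 132 + 1 = 133

CXXXIII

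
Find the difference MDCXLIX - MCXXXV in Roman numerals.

MDCXLIX = 1649
MCXXXV = 1135
1649 - 1135 = 514

DXIV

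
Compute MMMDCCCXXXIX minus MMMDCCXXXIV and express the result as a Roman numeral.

MMMDCCCXXXIX = 3839
MMMDCCXXXIV = 3734
3839 - 3734 = 105

CV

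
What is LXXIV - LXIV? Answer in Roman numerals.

LXXIV = 74
LXIV = 64
74 - 64 = 10

X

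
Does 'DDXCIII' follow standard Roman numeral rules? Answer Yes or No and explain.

'DDXCIII': D should not appear more than once

No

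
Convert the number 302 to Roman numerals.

Convert 302 to Roman numerals:
  302 contains 3×100 (CCC)
  2 contains 2×1 (II)

CCCII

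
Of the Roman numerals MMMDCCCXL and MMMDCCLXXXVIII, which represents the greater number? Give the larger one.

MMMDCCCXL = 3840
MMMDCCLXXXVIII = 3788
3840 is larger

MMMDCCCXL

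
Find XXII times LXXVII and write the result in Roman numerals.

XXII = 22
LXXVII = 77
22 × 77 = 1694

MDCXCIV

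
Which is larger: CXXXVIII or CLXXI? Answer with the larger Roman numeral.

CXXXVIII = 138
CLXXI = 171
171 is larger

CLXXI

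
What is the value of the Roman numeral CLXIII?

CLXIII: C=100, L=50, X=10, I=1, I=1, I=1
100 + 50 + 10 + 1 + 1 + 1 = 163

163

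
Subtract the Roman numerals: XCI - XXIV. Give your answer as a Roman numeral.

XCI = 91
XXIV = 24
91 - 24 = 67

LXVII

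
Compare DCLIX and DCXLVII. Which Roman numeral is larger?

DCLIX = 659
DCXLVII = 647
659 is larger

DCLIX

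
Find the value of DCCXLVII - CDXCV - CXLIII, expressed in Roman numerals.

DCCXLVII = 747, CDXCV = 495, CXLIII = 143
747 - 495 = 252
252 - 143 = 109

CIX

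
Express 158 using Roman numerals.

Convert 158 to Roman numerals:
  158 contains 1×100 (C)
  58 contains 1×50 (L)
  8 contains 1×5 (V)
  3 contains 3×1 (III)

CLVIII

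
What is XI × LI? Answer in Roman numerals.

XI = 11
LI = 51
11 × 51 = 561

DLXI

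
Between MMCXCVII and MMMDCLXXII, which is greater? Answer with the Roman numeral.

MMCXCVII = 2197
MMMDCLXXII = 3672
3672 is larger

MMMDCLXXII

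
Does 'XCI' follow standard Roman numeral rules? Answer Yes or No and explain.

'XCI': Check the rules: uses only the symbols I, V, X, L, C, D, M; no symbol is repeated more than three times in a row; V, L and D each appear at most once; the only place a smaller symbol precedes a larger one is the allowed subtractive pair XC, the symbol right after such a pair (if any) is smaller than the pair's first symbol, and otherwise the values never increase from left to right. Value: XC (90) + I (1) = 91. So it is a valid standard Roman numeral.

Yes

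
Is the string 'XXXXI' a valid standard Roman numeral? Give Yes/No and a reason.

'XXXXI': More than 3 consecutive X's

No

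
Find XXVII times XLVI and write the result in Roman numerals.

XXVII = 27
XLVI = 46
27 × 46 = 1242

MCCXLII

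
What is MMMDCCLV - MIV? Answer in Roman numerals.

MMMDCCLV = 3755
MIV = 1004
3755 - 1004 = 2751

MMDCCLI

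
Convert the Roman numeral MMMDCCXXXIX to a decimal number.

MMMDCCXXXIX: M=1000, M=1000, M=1000, D=500, C=100, C=100, X=10, X=10, X=10, IX=9
1000 + 1000 + 1000 + 500 + 100 + 100 + 10 + 10 + 10 + 9 = 3739

3739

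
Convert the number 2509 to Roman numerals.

Convert 2509 to Roman numerals:
  2509 contains 2×1000 (MM)
  509 contains 1×500 (D)
  9 contains 1×9 (IX)

MMDIX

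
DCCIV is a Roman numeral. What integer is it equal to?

DCCIV: D=500, C=100, C=100, IV=4
500 + 100 + 100 + 4 = 704

704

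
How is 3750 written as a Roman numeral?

Convert 3750 to Roman numerals:
  3750 contains 3×1000 (MMM)
  750 contains 1×500 (D)
  250 contains 2×100 (CC)
  50 contains 1×50 (L)

MMMDCCL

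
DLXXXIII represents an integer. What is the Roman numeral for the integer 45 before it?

DLXXXIII = 583
583 - 45 = 538

DXXXVIII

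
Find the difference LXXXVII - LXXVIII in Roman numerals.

LXXXVII = 87
LXXVIII = 78
87 - 78 = 9

IX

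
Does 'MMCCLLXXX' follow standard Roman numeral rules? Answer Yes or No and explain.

'MMCCLLXXX': L should not appear more than once

No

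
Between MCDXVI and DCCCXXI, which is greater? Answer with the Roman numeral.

MCDXVI = 1416
DCCCXXI = 821
1416 is larger

MCDXVI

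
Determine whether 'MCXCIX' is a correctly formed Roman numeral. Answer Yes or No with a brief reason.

'MCXCIX': Check the rules: uses only the symbols I, V, X, L, C, D, M; no symbol is repeated more than three times in a row; V, L and D each appear at most once; the only places a smaller symbol precedes a larger one are the allowed subtractive pairs XC, IX, the symbol right after such a pair (if any) is smaller than the pair's first symbol, and otherwise the values never increase from left to right. Value: M (1000) + C (100) + XC (90) + IX (9) = 1199. So it is a valid standard Roman numeral.

Yes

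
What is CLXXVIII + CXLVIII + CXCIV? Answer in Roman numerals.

CLXXVIII = 178, CXLVIII = 148, CXCIV = 194
178 + 148 = 326
326 + 194 = 520

DXX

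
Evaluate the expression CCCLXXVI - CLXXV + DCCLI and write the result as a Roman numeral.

CCCLXXVI = 376, CLXXV = 175, DCCLI = 751
376 - 175 = 201
201 + 751 = 952

CMLII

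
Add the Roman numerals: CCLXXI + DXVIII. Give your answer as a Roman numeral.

CCLXXI = 271
DXVIII = 518
271 + 518 = 789

DCCLXXXIX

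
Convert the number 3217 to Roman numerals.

Convert 3217 to Roman numerals:
  3217 contains 3×1000 (MMM)
  217 contains 2×100 (CC)
  17 contains 1×10 (X)
  7 contains 1×5 (V)
  2 contains 2×1 (II)

MMMCCXVII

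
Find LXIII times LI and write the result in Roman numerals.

LXIII = 63
LI = 51
63 × 51 = 3213

MMMCCXIII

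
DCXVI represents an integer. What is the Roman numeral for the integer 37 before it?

DCXVI = 616
616 - 37 = 579

DLXXIX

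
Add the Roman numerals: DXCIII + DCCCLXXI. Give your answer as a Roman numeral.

DXCIII = 593
DCCCLXXI = 871
593 + 871 = 1464

MCDLXIV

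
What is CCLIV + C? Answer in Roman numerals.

CCLIV = 254
C = 100
254 + 100 = 354

CCCLIV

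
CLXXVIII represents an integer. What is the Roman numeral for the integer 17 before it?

CLXXVIII = 178
178 - 17 = 161

CLXI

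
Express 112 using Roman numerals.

Convert 112 to Roman numerals:
  112 contains 1×100 (C)
  12 contains 1×10 (X)
  2 contains 2×1 (II)

CXII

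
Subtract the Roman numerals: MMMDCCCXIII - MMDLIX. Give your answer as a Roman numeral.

MMMDCCCXIII = 3813
MMDLIX = 2559
3813 - 2559 = 1254

MCCLIV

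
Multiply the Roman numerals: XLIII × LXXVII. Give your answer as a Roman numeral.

XLIII = 43
LXXVII = 77
43 × 77 = 3311

MMMCCCXI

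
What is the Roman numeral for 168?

Convert 168 to Roman numerals:
  168 contains 1×100 (C)
  68 contains 1×50 (L)
  18 contains 1×10 (X)
  8 contains 1×5 (V)
  3 contains 3×1 (III)

CLXVIII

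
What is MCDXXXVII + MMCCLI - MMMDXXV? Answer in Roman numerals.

MCDXXXVII = 1437, MMCCLI = 2251, MMMDXXV = 3525
1437 + 2251 = 3688
3688 - 3525 = 163

CLXIII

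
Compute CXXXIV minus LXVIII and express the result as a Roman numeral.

CXXXIV = 134
LXVIII = 68
134 - 68 = 66

LXVI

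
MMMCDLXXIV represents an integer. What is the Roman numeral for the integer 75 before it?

MMMCDLXXIV = 3474
3474 - 75 = 3399

MMMCCCXCIX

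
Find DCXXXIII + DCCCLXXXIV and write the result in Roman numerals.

DCXXXIII = 633
DCCCLXXXIV = 884
633 + 884 = 1517

MDXVII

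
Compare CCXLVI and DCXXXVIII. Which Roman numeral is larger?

CCXLVI = 246
DCXXXVIII = 638
638 is larger

DCXXXVIII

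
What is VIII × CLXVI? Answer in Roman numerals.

VIII = 8
CLXVI = 166
8 × 166 = 1328

MCCCXXVIII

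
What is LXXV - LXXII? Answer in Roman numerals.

LXXV = 75
LXXII = 72
75 - 72 = 3

III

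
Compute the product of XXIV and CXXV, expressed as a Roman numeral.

XXIV = 24
CXXV = 125
24 × 125 = 3000

MMM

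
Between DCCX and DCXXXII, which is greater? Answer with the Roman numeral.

DCCX = 710
DCXXXII = 632
710 is larger

DCCX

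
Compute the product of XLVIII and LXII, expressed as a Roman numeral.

XLVIII = 48
LXII = 62
48 × 62 = 2976

MMCMLXXVI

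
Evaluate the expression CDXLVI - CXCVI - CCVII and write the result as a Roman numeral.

CDXLVI = 446, CXCVI = 196, CCVII = 207
446 - 196 = 250
250 - 207 = 43

XLIII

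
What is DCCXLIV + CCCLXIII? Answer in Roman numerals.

DCCXLIV = 744
CCCLXIII = 363
744 + 363 = 1107

MCVII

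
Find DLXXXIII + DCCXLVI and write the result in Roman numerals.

DLXXXIII = 583
DCCXLVI = 746
583 + 746 = 1329

MCCCXXIX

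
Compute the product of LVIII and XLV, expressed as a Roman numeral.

LVIII = 58
XLV = 45
58 × 45 = 2610

MMDCX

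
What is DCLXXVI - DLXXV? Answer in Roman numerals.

DCLXXVI = 676
DLXXV = 575
676 - 575 = 101

CI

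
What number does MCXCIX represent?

MCXCIX: M=1000, C=100, XC=90, IX=9
1000 + 100 + 90 + 9 = 1199

1199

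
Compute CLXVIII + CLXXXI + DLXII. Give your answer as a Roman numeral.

CLXVIII = 168, CLXXXI = 181, DLXII = 562
168 + 181 = 349
349 + 562 = 911

CMXI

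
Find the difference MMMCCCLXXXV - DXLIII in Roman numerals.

MMMCCCLXXXV = 3385
DXLIII = 543
3385 - 543 = 2842

MMDCCCXLII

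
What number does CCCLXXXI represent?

CCCLXXXI: C=100, C=100, C=100, L=50, X=10, X=10, X=10, I=1
100 + 100 + 100 + 50 + 10 + 10 + 10 + 1 = 381

381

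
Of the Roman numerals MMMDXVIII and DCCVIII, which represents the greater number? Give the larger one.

MMMDXVIII = 3518
DCCVIII = 708
3518 is larger

MMMDXVIII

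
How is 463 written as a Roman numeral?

Convert 463 to Roman numerals:
  463 contains 1×400 (CD)
  63 contains 1×50 (L)
  13 contains 1×10 (X)
  3 contains 3×1 (III)

CDLXIII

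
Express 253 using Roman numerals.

Convert 253 to Roman numerals:
  253 contains 2×100 (CC)
  53 contains 1×50 (L)
  3 contains 3×1 (III)

CCLIII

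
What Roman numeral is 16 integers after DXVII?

DXVII = 517
517 + 16 = 533

DXXXIII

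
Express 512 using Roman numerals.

Convert 512 to Roman numerals:
  512 contains 1×500 (D)
  12 contains 1×10 (X)
  2 contains 2×1 (II)

DXII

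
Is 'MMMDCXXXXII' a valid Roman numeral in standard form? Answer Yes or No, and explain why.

'MMMDCXXXXII': More than 3 consecutive X's

No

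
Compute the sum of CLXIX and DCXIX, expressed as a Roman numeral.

CLXIX = 169
DCXIX = 619
169 + 619 = 788

DCCLXXXVIII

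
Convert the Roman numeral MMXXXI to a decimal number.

MMXXXI: M=1000, M=1000, X=10, X=10, X=10, I=1
1000 + 1000 + 10 + 10 + 10 + 1 = 2031

2031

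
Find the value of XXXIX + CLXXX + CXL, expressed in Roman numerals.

XXXIX = 39, CLXXX = 180, CXL = 140
39 + 180 = 219
219 + 140 = 359

CCCLIX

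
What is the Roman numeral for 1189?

Convert 1189 to Roman numerals:
  1189 contains 1×1000 (M)
  189 contains 1×100 (C)
  89 contains 1×50 (L)
  39 contains 3×10 (XXX)
  9 contains 1×9 (IX)

MCLXXXIX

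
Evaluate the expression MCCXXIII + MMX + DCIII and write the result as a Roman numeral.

MCCXXIII = 1223, MMX = 2010, DCIII = 603
1223 + 2010 = 3233
3233 + 603 = 3836

MMMDCCCXXXVI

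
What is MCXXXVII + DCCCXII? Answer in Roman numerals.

MCXXXVII = 1137
DCCCXII = 812
1137 + 812 = 1949

MCMXLIX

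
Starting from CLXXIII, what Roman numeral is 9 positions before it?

CLXXIII = 173
173 - 9 = 164

CLXIV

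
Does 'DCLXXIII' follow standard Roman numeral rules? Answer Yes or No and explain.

'DCLXXIII': Check the rules: uses only the symbols I, V, X, L, C, D, M; no symbol is repeated more than three times in a row; V, L and D each appear at most once; no smaller symbol precedes a larger one (values never increase from left to right). Value: D (500) + C (100) + L (50) + X (10) + X (10) + I (1) + I (1) + I (1) = 673. So it is a valid standard Roman numeral.

Yes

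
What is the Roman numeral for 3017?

Convert 3017 to Roman numerals:
  3017 contains 3×1000 (MMM)
  17 contains 1×10 (X)
  7 contains 1×5 (V)
  2 contains 2×1 (II)

MMMXVII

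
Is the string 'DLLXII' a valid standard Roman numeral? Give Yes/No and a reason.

'DLLXII': L should not appear more than once

No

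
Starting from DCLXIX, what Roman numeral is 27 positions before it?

DCLXIX = 669
669 - 27 = 642

DCXLII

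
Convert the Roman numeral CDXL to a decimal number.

CDXL: CD=400, XL=40
400 + 40 = 440

440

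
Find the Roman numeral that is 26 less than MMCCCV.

MMCCCV = 2305
2305 - 26 = 2279

MMCCLXXIX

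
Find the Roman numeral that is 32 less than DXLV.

DXLV = 545
545 - 32 = 513

DXIII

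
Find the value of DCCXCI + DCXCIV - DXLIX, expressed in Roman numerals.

DCCXCI = 791, DCXCIV = 694, DXLIX = 549
791 + 694 = 1485
1485 - 549 = 936

CMXXXVI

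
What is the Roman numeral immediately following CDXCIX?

CDXCIX = 499, so the next integer is 499 + 1 = 500

D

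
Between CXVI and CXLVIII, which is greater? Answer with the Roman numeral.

CXVI = 116
CXLVIII = 148
148 is larger

CXLVIII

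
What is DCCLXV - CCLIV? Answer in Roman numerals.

DCCLXV = 765
CCLIV = 254
765 - 254 = 511

DXI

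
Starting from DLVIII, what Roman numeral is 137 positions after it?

DLVIII = 558
558 + 137 = 695

DCXCV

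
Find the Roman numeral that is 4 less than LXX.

LXX = 70
70 - 4 = 66

LXVI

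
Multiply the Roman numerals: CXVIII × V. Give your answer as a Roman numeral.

CXVIII = 118
V = 5
118 × 5 = 590

DXC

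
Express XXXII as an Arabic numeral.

XXXII: X=10, X=10, X=10, I=1, I=1
10 + 10 + 10 + 1 + 1 = 32

32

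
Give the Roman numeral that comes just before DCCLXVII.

DCCLXVII = 767, so the previous integer is 767 - 1 = 766

DCCLXVI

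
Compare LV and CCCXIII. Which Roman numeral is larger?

LV = 55
CCCXIII = 313
313 is larger

CCCXIII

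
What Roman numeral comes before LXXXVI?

LXXXVI = 86, so the previous integer is 86 - 1 = 85

LXXXV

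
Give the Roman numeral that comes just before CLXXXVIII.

CLXXXVIII = 188; previous is 187

CLXXXVII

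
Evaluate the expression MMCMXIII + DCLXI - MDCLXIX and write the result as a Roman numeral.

MMCMXIII = 2913, DCLXI = 661, MDCLXIX = 1669
2913 + 661 = 3574
3574 - 1669 = 1905

MCMV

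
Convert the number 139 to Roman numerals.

Convert 139 to Roman numerals:
  139 contains 1×100 (C)
  39 contains 3×10 (XXX)
  9 contains 1×9 (IX)

CXXXIX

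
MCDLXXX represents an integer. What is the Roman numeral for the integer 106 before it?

MCDLXXX = 1480
1480 - 106 = 1374

MCCCLXXIV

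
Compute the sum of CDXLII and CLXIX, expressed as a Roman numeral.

CDXLII = 442
CLXIX = 169
442 + 169 = 611

DCXI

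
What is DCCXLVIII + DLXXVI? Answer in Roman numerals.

DCCXLVIII = 748
DLXXVI = 576
748 + 576 = 1324

MCCCXXIV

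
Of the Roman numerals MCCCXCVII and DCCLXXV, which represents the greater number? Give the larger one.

MCCCXCVII = 1397
DCCLXXV = 775
1397 is larger

MCCCXCVII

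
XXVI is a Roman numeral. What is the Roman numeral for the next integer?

XXVI = 26, so the next integer is 26 + 1 = 27

XXVII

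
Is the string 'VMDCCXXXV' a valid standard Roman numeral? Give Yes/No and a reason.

'VMDCCXXXV': V should not appear more than once

No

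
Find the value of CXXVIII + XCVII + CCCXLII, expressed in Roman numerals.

CXXVIII = 128, XCVII = 97, CCCXLII = 342
128 + 97 = 225
225 + 342 = 567

DLXVII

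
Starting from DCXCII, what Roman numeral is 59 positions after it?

DCXCII = 692
692 + 59 = 751

DCCLI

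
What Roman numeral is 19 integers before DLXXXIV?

DLXXXIV = 584
584 - 19 = 565

DLXV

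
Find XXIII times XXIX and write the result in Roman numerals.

XXIII = 23
XXIX = 29
23 × 29 = 667

DCLXVII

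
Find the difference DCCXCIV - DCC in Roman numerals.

DCCXCIV = 794
DCC = 700
794 - 700 = 94

XCIV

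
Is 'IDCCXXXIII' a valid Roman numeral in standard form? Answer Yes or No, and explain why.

'IDCCXXXIII': Invalid subtractive combination: ID

No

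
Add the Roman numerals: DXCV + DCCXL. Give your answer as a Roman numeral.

DXCV = 595
DCCXL = 740
595 + 740 = 1335

MCCCXXXV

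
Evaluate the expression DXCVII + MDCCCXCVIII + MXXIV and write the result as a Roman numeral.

DXCVII = 597, MDCCCXCVIII = 1898, MXXIV = 1024
597 + 1898 = 2495
2495 + 1024 = 3519

MMMDXIX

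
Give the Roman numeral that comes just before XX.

XX = 20, so the previous integer is 20 - 1 = 19

XIX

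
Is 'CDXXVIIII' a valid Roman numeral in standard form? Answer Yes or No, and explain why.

'CDXXVIIII': More than 3 consecutive I's

No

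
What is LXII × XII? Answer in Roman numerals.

LXII = 62
XII = 12
62 × 12 = 744

DCCXLIV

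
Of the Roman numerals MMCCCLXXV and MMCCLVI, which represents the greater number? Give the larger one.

MMCCCLXXV = 2375
MMCCLVI = 2256
2375 is larger

MMCCCLXXV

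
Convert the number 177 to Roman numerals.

Convert 177 to Roman numerals:
  177 contains 1×100 (C)
  77 contains 1×50 (L)
  27 contains 2×10 (XX)
  7 contains 1×5 (V)
  2 contains 2×1 (II)

CLXXVII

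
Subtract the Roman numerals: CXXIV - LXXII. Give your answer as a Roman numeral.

CXXIV = 124
LXXII = 72
124 - 72 = 52

LII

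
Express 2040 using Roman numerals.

Convert 2040 to Roman numerals:
  2040 contains 2×1000 (MM)
  40 contains 1×40 (XL)

MMXL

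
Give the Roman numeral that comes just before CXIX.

CXIX = 119; previous is 118

CXVIII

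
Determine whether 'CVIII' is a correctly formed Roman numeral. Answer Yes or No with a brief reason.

'CVIII': Check the rules: uses only the symbols I, V, X, L, C, D, M; no symbol is repeated more than three times in a row; V, L and D each appear at most once; no smaller symbol precedes a larger one (values never increase from left to right). Value: C (100) + V (5) + I (1) + I (1) + I (1) = 108. So it is a valid standard Roman numeral.

Yes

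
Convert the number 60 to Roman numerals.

Convert 60 to Roman numerals:
  60 contains 1×50 (L)
  10 contains 1×10 (X)

LX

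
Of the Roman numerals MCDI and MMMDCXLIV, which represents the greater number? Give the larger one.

MCDI = 1401
MMMDCXLIV = 3644
3644 is larger

MMMDCXLIV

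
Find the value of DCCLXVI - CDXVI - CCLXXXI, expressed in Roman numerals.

DCCLXVI = 766, CDXVI = 416, CCLXXXI = 281
766 - 416 = 350
350 - 281 = 69

LXIX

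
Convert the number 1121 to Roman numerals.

Convert 1121 to Roman numerals:
  1121 contains 1×1000 (M)
  121 contains 1×100 (C)
  21 contains 2×10 (XX)
  1 contains 1×1 (I)

MCXXI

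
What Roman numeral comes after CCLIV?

CCLIV = 254, so the next integer is 254 + 1 = 255

CCLV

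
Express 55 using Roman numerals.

Convert 55 to Roman numerals:
  55 contains 1×50 (L)
  5 contains 1×5 (V)

LV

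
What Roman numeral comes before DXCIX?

DXCIX = 599, so the previous integer is 599 - 1 = 598

DXCVIII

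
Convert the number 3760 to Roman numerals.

Convert 3760 to Roman numerals:
  3760 contains 3×1000 (MMM)
  760 contains 1×500 (D)
  260 contains 2×100 (CC)
  60 contains 1×50 (L)
  10 contains 1×10 (X)

MMMDCCLX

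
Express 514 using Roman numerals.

Convert 514 to Roman numerals:
  514 contains 1×500 (D)
  14 contains 1×10 (X)
  4 contains 1×4 (IV)

DXIV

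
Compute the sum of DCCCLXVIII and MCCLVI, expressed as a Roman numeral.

DCCCLXVIII = 868
MCCLVI = 1256
868 + 1256 = 2124

MMCXXIV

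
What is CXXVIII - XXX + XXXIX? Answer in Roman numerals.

CXXVIII = 128, XXX = 30, XXXIX = 39
128 - 30 = 98
98 + 39 = 137

CXXXVII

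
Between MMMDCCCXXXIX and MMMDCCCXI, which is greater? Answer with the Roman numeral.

MMMDCCCXXXIX = 3839
MMMDCCCXI = 3811
3839 is larger

MMMDCCCXXXIX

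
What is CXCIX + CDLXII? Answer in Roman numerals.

CXCIX = 199
CDLXII = 462
199 + 462 = 661

DCLXI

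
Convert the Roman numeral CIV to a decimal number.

CIV: C=100, IV=4
100 + 4 = 104

104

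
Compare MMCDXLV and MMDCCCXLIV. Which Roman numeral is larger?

MMCDXLV = 2445
MMDCCCXLIV = 2844
2844 is larger

MMDCCCXLIV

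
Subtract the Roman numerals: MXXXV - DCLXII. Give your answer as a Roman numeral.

MXXXV = 1035
DCLXII = 662
1035 - 662 = 373

CCCLXXIII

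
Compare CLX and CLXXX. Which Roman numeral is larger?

CLX = 160
CLXXX = 180
180 is larger

CLXXX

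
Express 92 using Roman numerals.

Convert 92 to Roman numerals:
  92 contains 1×90 (XC)
  2 contains 2×1 (II)

XCII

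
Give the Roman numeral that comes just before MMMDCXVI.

MMMDCXVI = 3616, so the previous integer is 3616 - 1 = 3615

MMMDCXV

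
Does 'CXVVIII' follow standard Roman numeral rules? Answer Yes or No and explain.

'CXVVIII': V should not appear more than once

No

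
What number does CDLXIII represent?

CDLXIII: CD=400, L=50, X=10, I=1, I=1, I=1
400 + 50 + 10 + 1 + 1 + 1 = 463

463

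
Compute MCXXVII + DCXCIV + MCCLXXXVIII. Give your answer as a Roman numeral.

MCXXVII = 1127, DCXCIV = 694, MCCLXXXVIII = 1288
1127 + 694 = 1821
1821 + 1288 = 3109

MMMCIX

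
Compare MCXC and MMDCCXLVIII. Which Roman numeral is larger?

MCXC = 1190
MMDCCXLVIII = 2748
2748 is larger

MMDCCXLVIII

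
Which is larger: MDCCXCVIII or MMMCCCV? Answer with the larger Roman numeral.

MDCCXCVIII = 1798
MMMCCCV = 3305
3305 is larger

MMMCCCV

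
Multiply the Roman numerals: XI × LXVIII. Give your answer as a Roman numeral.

XI = 11
LXVIII = 68
11 × 68 = 748

DCCXLVIII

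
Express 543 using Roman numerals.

Convert 543 to Roman numerals:
  543 contains 1×500 (D)
  43 contains 1×40 (XL)
  3 contains 3×1 (III)

DXLIII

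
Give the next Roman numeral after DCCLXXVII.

DCCLXXVII = 777, so the next integer is 777 + 1 = 778

DCCLXXVIII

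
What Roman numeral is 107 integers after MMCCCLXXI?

MMCCCLXXI = 2371
2371 + 107 = 2478

MMCDLXXVIII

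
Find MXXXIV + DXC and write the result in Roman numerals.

MXXXIV = 1034
DXC = 590
1034 + 590 = 1624

MDCXXIV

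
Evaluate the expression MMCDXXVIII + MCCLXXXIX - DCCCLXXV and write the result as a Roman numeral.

MMCDXXVIII = 2428, MCCLXXXIX = 1289, DCCCLXXV = 875
2428 + 1289 = 3717
3717 - 875 = 2842

MMDCCCXLII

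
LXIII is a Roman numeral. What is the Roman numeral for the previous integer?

LXIII = 63; previous is 62

LXII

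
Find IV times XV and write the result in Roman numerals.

IV = 4
XV = 15
4 × 15 = 60

LX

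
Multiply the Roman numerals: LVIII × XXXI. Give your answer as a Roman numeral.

LVIII = 58
XXXI = 31
58 × 31 = 1798

MDCCXCVIII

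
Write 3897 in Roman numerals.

Convert 3897 to Roman numerals:
  3897 contains 3×1000 (MMM)
  897 contains 1×500 (D)
  397 contains 3×100 (CCC)
  97 contains 1×90 (XC)
  7 contains 1×5 (V)
  2 contains 2×1 (II)

MMMDCCCXCVII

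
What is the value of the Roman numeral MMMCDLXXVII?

MMMCDLXXVII: M=1000, M=1000, M=1000, CD=400, L=50, X=10, X=10, V=5, I=1, I=1
1000 + 1000 + 1000 + 400 + 50 + 10 + 10 + 5 + 1 + 1 = 3477

3477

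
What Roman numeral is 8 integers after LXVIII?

LXVIII = 68
68 + 8 = 76

LXXVI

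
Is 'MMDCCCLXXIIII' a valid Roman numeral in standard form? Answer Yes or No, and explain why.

'MMDCCCLXXIIII': More than 3 consecutive I's

No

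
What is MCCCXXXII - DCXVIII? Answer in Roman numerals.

MCCCXXXII = 1332
DCXVIII = 618
1332 - 618 = 714

DCCXIV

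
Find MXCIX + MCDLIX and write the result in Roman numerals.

MXCIX = 1099
MCDLIX = 1459
1099 + 1459 = 2558

MMDLVIII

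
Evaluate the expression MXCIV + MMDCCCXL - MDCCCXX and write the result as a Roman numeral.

MXCIV = 1094, MMDCCCXL = 2840, MDCCCXX = 1820
1094 + 2840 = 3934
3934 - 1820 = 2114

MMCXIV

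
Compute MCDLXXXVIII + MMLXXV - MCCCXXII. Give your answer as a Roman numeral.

MCDLXXXVIII = 1488, MMLXXV = 2075, MCCCXXII = 1322
1488 + 2075 = 3563
3563 - 1322 = 2241

MMCCXLI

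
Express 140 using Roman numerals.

Convert 140 to Roman numerals:
  140 contains 1×100 (C)
  40 contains 1×40 (XL)

CXL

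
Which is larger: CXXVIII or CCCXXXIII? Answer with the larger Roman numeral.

CXXVIII = 128
CCCXXXIII = 333
333 is larger

CCCXXXIII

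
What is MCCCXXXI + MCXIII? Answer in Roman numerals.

MCCCXXXI = 1331
MCXIII = 1113
1331 + 1113 = 2444

MMCDXLIV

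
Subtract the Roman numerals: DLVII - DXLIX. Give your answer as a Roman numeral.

DLVII = 557
DXLIX = 549
557 - 549 = 8

VIII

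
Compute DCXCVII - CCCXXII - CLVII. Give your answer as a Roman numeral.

DCXCVII = 697, CCCXXII = 322, CLVII = 157
697 - 322 = 375
375 - 157 = 218

CCXVIII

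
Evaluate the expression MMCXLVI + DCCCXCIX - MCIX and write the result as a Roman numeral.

MMCXLVI = 2146, DCCCXCIX = 899, MCIX = 1109
2146 + 899 = 3045
3045 - 1109 = 1936

MCMXXXVI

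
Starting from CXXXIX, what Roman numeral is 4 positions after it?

CXXXIX = 139
139 + 4 = 143

CXLIII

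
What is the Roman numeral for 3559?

Convert 3559 to Roman numerals:
  3559 contains 3×1000 (MMM)
  559 contains 1×500 (D)
  59 contains 1×50 (L)
  9 contains 1×9 (IX)

MMMDLIX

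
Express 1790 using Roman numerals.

Convert 1790 to Roman numerals:
  1790 contains 1×1000 (M)
  790 contains 1×500 (D)
  290 contains 2×100 (CC)
  90 contains 1×90 (XC)

MDCCXC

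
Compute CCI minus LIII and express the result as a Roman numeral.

CCI = 201
LIII = 53
201 - 53 = 148

CXLVIII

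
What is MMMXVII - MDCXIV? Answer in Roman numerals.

MMMXVII = 3017
MDCXIV = 1614
3017 - 1614 = 1403

MCDIII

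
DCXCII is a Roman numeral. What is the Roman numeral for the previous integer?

DCXCII = 692; previous is 691

DCXCI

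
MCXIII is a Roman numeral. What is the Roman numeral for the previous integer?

MCXIII = 1113; previous is 1112

MCXII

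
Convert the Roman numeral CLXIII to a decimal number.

CLXIII: C=100, L=50, X=10, I=1, I=1, I=1
100 + 50 + 10 + 1 + 1 + 1 = 163

163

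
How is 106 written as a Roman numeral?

Convert 106 to Roman numerals:
  106 contains 1×100 (C)
  6 contains 1×5 (V)
  1 contains 1×1 (I)

CVI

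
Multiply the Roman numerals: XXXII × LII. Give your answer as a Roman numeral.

XXXII = 32
LII = 52
32 × 52 = 1664

MDCLXIV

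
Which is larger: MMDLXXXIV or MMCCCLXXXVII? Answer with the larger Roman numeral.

MMDLXXXIV = 2584
MMCCCLXXXVII = 2387
2584 is larger

MMDLXXXIV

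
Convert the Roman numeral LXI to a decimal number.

LXI: L=50, X=10, I=1
50 + 10 + 1 = 61

61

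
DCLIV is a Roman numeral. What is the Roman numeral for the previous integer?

DCLIV = 654; previous is 653

DCLIII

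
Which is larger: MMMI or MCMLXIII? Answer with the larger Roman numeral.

MMMI = 3001
MCMLXIII = 1963
3001 is larger

MMMI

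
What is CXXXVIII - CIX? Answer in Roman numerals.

CXXXVIII = 138
CIX = 109
138 - 109 = 29

XXIX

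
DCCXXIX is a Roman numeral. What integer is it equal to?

DCCXXIX: D=500, C=100, C=100, X=10, X=10, IX=9
500 + 100 + 100 + 10 + 10 + 9 = 729

729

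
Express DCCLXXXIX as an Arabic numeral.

DCCLXXXIX: D=500, C=100, C=100, L=50, X=10, X=10, X=10, IX=9
500 + 100 + 100 + 50 + 10 + 10 + 10 + 9 = 789

789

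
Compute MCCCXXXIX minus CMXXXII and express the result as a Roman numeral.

MCCCXXXIX = 1339
CMXXXII = 932
1339 - 932 = 407

CDVII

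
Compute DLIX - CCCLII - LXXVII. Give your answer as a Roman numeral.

DLIX = 559, CCCLII = 352, LXXVII = 77
559 - 352 = 207
207 - 77 = 130

CXXX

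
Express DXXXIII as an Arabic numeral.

DXXXIII: D=500, X=10, X=10, X=10, I=1, I=1, I=1
500 + 10 + 10 + 10 + 1 + 1 + 1 = 533

533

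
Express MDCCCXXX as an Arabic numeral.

MDCCCXXX: M=1000, D=500, C=100, C=100, C=100, X=10, X=10, X=10
1000 + 500 + 100 + 100 + 100 + 10 + 10 + 10 = 1830

1830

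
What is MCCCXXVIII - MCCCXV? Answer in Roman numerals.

MCCCXXVIII = 1328
MCCCXV = 1315
1328 - 1315 = 13

XIII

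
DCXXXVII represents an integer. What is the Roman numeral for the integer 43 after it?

DCXXXVII = 637
637 + 43 = 680

DCLXXX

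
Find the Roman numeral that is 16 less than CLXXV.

CLXXV = 175
175 - 16 = 159

CLIX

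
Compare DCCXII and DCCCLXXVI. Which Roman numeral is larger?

DCCXII = 712
DCCCLXXVI = 876
876 is larger

DCCCLXXVI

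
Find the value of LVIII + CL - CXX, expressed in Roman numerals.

LVIII = 58, CL = 150, CXX = 120
58 + 150 = 208
208 - 120 = 88

LXXXVIII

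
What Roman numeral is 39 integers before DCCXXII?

DCCXXII = 722
722 - 39 = 683

DCLXXXIII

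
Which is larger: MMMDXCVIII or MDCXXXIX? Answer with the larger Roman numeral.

MMMDXCVIII = 3598
MDCXXXIX = 1639
3598 is larger

MMMDXCVIII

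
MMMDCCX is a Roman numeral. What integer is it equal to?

MMMDCCX: M=1000, M=1000, M=1000, D=500, C=100, C=100, X=10
1000 + 1000 + 1000 + 500 + 100 + 100 + 10 = 3710

3710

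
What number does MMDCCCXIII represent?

MMDCCCXIII: M=1000, M=1000, D=500, C=100, C=100, C=100, X=10, I=1, I=1, I=1
1000 + 1000 + 500 + 100 + 100 + 100 + 10 + 1 + 1 + 1 = 2813

2813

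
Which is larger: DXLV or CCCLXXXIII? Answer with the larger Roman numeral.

DXLV = 545
CCCLXXXIII = 383
545 is larger

DXLV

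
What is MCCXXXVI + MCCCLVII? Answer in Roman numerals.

MCCXXXVI = 1236
MCCCLVII = 1357
1236 + 1357 = 2593

MMDXCIII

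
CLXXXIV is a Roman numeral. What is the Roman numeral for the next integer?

CLXXXIV = 184; next is 185

CLXXXV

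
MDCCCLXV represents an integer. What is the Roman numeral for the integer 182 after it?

MDCCCLXV = 1865
1865 + 182 = 2047

MMXLVII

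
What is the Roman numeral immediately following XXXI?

XXXI = 31; next is 32

XXXII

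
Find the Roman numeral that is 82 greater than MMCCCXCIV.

MMCCCXCIV = 2394
2394 + 82 = 2476

MMCDLXXVI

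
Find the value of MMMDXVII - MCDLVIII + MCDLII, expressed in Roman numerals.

MMMDXVII = 3517, MCDLVIII = 1458, MCDLII = 1452
3517 - 1458 = 2059
2059 + 1452 = 3511

MMMDXI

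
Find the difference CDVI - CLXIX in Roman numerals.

CDVI = 406
CLXIX = 169
406 - 169 = 237

CCXXXVII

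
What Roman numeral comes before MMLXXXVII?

MMLXXXVII = 2087, so the previous integer is 2087 - 1 = 2086

MMLXXXVI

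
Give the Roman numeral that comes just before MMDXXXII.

MMDXXXII = 2532, so the previous integer is 2532 - 1 = 2531

MMDXXXI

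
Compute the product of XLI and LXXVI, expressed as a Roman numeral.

XLI = 41
LXXVI = 76
41 × 76 = 3116

MMMCXVI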